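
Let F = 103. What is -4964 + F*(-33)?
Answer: -8363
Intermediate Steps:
-4964 + F*(-33) = -4964 + 103*(-33) = -4964 - 3399 = -8363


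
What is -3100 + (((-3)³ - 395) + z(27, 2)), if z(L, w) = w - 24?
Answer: -3544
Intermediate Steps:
z(L, w) = -24 + w
-3100 + (((-3)³ - 395) + z(27, 2)) = -3100 + (((-3)³ - 395) + (-24 + 2)) = -3100 + ((-27 - 395) - 22) = -3100 + (-422 - 22) = -3100 - 444 = -3544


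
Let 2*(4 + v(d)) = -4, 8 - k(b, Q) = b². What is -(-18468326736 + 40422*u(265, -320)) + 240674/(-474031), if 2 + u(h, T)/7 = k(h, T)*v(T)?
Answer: -47753974648174058/474031 ≈ -1.0074e+11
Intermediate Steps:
k(b, Q) = 8 - b²
v(d) = -6 (v(d) = -4 + (½)*(-4) = -4 - 2 = -6)
u(h, T) = -350 + 42*h² (u(h, T) = -14 + 7*((8 - h²)*(-6)) = -14 + 7*(-48 + 6*h²) = -14 + (-336 + 42*h²) = -350 + 42*h²)
-(-18468326736 + 40422*u(265, -320)) + 240674/(-474031) = -(-18482474436 + 119222667900) + 240674/(-474031) = -(-18482474436 + 119222667900) + 240674*(-1/474031) = -40422/(1/(-456888 + (-350 + 2949450))) - 240674/474031 = -40422/(1/(-456888 + 2949100)) - 240674/474031 = -40422/(1/2492212) - 240674/474031 = -40422/1/2492212 - 240674/474031 = -40422*2492212 - 240674/474031 = -100740193464 - 240674/474031 = -47753974648174058/474031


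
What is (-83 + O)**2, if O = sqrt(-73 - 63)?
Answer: 6753 - 332*I*sqrt(34) ≈ 6753.0 - 1935.9*I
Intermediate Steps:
O = 2*I*sqrt(34) (O = sqrt(-136) = 2*I*sqrt(34) ≈ 11.662*I)
(-83 + O)**2 = (-83 + 2*I*sqrt(34))**2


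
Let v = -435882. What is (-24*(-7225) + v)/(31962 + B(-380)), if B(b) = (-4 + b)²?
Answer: -43747/29903 ≈ -1.4630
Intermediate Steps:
(-24*(-7225) + v)/(31962 + B(-380)) = (-24*(-7225) - 435882)/(31962 + (-4 - 380)²) = (173400 - 435882)/(31962 + (-384)²) = -262482/(31962 + 147456) = -262482/179418 = -262482*1/179418 = -43747/29903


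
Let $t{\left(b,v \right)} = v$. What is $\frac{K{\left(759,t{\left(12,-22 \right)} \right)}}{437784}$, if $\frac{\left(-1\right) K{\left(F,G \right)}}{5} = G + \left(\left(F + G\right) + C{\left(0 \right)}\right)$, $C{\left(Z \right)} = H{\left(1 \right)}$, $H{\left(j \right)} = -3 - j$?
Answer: $- \frac{1185}{145928} \approx -0.0081204$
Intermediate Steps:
$C{\left(Z \right)} = -4$ ($C{\left(Z \right)} = -3 - 1 = -4$)
$K{\left(F,G \right)} = 20 - 10 G - 5 F$ ($K{\left(F,G \right)} = - 5 \left(G - \left(4 - F - G\right)\right) = - 5 \left(G + \left(-4 + F + G\right)\right) = - 5 \left(-4 + F + 2 G\right) = 20 - 10 G - 5 F$)
$\frac{K{\left(759,t{\left(12,-22 \right)} \right)}}{437784} = \frac{20 - -220 - 3795}{437784} = \left(20 + 220 - 3795\right) \frac{1}{437784} = \left(-3555\right) \frac{1}{437784} = - \frac{1185}{145928}$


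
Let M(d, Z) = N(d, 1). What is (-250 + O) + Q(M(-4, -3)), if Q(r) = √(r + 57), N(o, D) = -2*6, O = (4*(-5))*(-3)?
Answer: -190 + 3*√5 ≈ -183.29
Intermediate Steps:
O = 60 (O = -20*(-3) = 60)
N(o, D) = -12
M(d, Z) = -12
Q(r) = √(57 + r)
(-250 + O) + Q(M(-4, -3)) = (-250 + 60) + √(57 - 12) = -190 + √45 = -190 + 3*√5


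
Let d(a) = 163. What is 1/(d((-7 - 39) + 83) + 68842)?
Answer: 1/69005 ≈ 1.4492e-5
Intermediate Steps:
1/(d((-7 - 39) + 83) + 68842) = 1/(163 + 68842) = 1/69005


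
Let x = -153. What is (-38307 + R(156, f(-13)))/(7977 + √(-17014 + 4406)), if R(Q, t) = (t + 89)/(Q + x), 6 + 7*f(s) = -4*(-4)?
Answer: -2137341426/445515959 + 2143504*I*√197/445515959 ≈ -4.7975 + 0.06753*I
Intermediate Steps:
f(s) = 10/7 (f(s) = -6/7 + (-4*(-4))/7 = -6/7 + (⅐)*16 = -6/7 + 16/7 = 10/7)
R(Q, t) = (89 + t)/(-153 + Q) (R(Q, t) = (t + 89)/(Q - 153) = (89 + t)/(-153 + Q))
(-38307 + R(156, f(-13)))/(7977 + √(-17014 + 4406)) = (-38307 + (89 + 10/7)/(-153 + 156))/(7977 + √(-17014 + 4406)) = (-38307 + (633/7)/3)/(7977 + √(-12608)) = (-38307 + (⅓)*(633/7))/(7977 + 8*I*√197) = (-38307 + 211/7)/(7977 + 8*I*√197) = -267938/(7*(7977 + 8*I*√197))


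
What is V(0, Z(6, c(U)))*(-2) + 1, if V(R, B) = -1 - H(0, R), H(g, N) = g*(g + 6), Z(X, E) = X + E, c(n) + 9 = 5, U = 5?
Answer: 3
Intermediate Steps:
c(n) = -4 (c(n) = -9 + 5 = -4)
Z(X, E) = E + X
H(g, N) = g*(6 + g)
V(R, B) = -1 (V(R, B) = -1 - 0*(6 + 0) = -1 - 0*6 = -1 - 1*0 = -1 + 0 = -1)
V(0, Z(6, c(U)))*(-2) + 1 = -1*(-2) + 1 = 2 + 1 = 3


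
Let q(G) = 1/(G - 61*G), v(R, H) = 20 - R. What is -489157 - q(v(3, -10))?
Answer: -498940139/1020 ≈ -4.8916e+5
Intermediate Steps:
q(G) = -1/(60*G) (q(G) = 1/(-60*G) = -1/(60*G))
-489157 - q(v(3, -10)) = -489157 - (-1)/(60*(20 - 1*3)) = -489157 - (-1)/(60*(20 - 3)) = -489157 - (-1)/(60*17) = -489157 - 1*(-1/1020) = -489157 + 1/1020 = -498940139/1020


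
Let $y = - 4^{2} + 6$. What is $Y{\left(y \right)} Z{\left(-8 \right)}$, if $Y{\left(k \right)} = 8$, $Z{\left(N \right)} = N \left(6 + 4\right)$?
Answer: $-640$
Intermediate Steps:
$Z{\left(N \right)} = 10 N$ ($Z{\left(N \right)} = N 10 = 10 N$)
$y = -10$ ($y = \left(-1\right) 16 + 6 = -16 + 6 = -10$)
$Y{\left(y \right)} Z{\left(-8 \right)} = 8 \cdot 10 \left(-8\right) = 8 \left(-80\right) = -640$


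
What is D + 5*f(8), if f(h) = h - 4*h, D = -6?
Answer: -126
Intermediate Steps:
f(h) = -3*h
D + 5*f(8) = -6 + 5*(-3*8) = -6 + 5*(-24) = -6 - 120 = -126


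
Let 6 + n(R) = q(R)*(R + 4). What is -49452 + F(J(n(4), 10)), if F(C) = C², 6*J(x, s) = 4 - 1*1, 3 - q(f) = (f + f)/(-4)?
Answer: -197807/4 ≈ -49452.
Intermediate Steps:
q(f) = 3 + f/2 (q(f) = 3 - (f + f)/(-4) = 3 - 2*f*(-1)/4 = 3 - (-1)*f/2 = 3 + f/2)
n(R) = -6 + (3 + R/2)*(4 + R) (n(R) = -6 + (3 + R/2)*(R + 4) = -6 + (3 + R/2)*(4 + R))
J(x, s) = ½ (J(x, s) = (4 - 1*1)/6 = (4 - 1)/6 = (⅙)*3 = ½)
-49452 + F(J(n(4), 10)) = -49452 + (½)² = -49452 + ¼ = -197807/4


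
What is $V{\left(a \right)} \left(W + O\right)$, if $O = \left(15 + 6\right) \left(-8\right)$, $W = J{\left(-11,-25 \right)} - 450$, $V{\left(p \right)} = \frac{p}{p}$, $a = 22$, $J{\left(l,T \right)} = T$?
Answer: $-643$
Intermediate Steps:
$V{\left(p \right)} = 1$
$W = -475$ ($W = -25 - 450 = -475$)
$O = -168$ ($O = 21 \left(-8\right) = -168$)
$V{\left(a \right)} \left(W + O\right) = 1 \left(-475 - 168\right) = 1 \left(-643\right) = -643$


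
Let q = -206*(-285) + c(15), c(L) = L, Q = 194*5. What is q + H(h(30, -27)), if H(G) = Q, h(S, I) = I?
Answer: 59695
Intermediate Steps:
Q = 970
H(G) = 970
q = 58725 (q = -206*(-285) + 15 = 58710 + 15 = 58725)
q + H(h(30, -27)) = 58725 + 970 = 59695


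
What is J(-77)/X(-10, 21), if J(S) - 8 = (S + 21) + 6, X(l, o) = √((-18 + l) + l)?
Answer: 21*I*√38/19 ≈ 6.8133*I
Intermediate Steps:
X(l, o) = √(-18 + 2*l)
J(S) = 35 + S (J(S) = 8 + ((S + 21) + 6) = 8 + ((21 + S) + 6) = 8 + (27 + S) = 35 + S)
J(-77)/X(-10, 21) = (35 - 77)/(√(-18 + 2*(-10))) = -42/√(-18 - 20) = -42*(-I*√38/38) = -(-21)*I*√38/19 = 21*I*√38/19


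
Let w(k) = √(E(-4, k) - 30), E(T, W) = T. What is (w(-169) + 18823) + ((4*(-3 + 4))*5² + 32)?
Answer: 18955 + I*√34 ≈ 18955.0 + 5.831*I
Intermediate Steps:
w(k) = I*√34 (w(k) = √(-4 - 30) = √(-34) = I*√34)
(w(-169) + 18823) + ((4*(-3 + 4))*5² + 32) = (I*√34 + 18823) + ((4*(-3 + 4))*5² + 32) = (18823 + I*√34) + ((4*1)*25 + 32) = (18823 + I*√34) + (4*25 + 32) = (18823 + I*√34) + (100 + 32) = (18823 + I*√34) + 132 = 18955 + I*√34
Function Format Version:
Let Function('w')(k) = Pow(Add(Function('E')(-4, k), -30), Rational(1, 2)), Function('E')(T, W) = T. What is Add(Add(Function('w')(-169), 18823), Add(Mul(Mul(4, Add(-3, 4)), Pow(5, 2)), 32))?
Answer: Add(18955, Mul(I, Pow(34, Rational(1, 2)))) ≈ Add(18955., Mul(5.8310, I))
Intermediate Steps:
Function('w')(k) = Mul(I, Pow(34, Rational(1, 2))) (Function('w')(k) = Pow(Add(-4, -30), Rational(1, 2)) = Pow(-34, Rational(1, 2)) = Mul(I, Pow(34, Rational(1, 2))))
Add(Add(Function('w')(-169), 18823), Add(Mul(Mul(4, Add(-3, 4)), Pow(5, 2)), 32)) = Add(Add(Mul(I, Pow(34, Rational(1, 2))), 18823), Add(Mul(Mul(4, Add(-3, 4)), Pow(5, 2)), 32)) = Add(Add(18823, Mul(I, Pow(34, Rational(1, 2)))), Add(Mul(Mul(4, 1), 25), 32)) = Add(Add(18823, Mul(I, Pow(34, Rational(1, 2)))), Add(Mul(4, 25), 32)) = Add(Add(18823, Mul(I, Pow(34, Rational(1, 2)))), Add(100, 32)) = Add(Add(18823, Mul(I, Pow(34, Rational(1, 2)))), 132) = Add(18955, Mul(I, Pow(34, Rational(1, 2))))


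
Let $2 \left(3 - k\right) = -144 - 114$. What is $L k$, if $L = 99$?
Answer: $13068$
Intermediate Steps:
$k = 132$ ($k = 3 - \frac{-144 - 114}{2} = 3 - -129 = 3 + 129 = 132$)
$L k = 99 \cdot 132 = 13068$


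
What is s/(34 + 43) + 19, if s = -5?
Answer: 1458/77 ≈ 18.935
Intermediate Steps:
s/(34 + 43) + 19 = -5/(34 + 43) + 19 = -5/77 + 19 = 1458/77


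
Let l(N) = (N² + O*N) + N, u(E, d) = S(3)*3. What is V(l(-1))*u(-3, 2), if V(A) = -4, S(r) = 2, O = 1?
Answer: -24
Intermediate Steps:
u(E, d) = 6 (u(E, d) = 2*3 = 6)
l(N) = N² + 2*N (l(N) = (N² + 1*N) + N = (N² + N) + N = (N + N²) + N = N² + 2*N)
V(l(-1))*u(-3, 2) = -4*6 = -24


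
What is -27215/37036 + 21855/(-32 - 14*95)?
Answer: -141081435/8407172 ≈ -16.781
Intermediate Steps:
-27215/37036 + 21855/(-32 - 14*95) = -27215*1/37036 + 21855/(-32 - 1330) = -27215/37036 + 21855/(-1362) = -27215/37036 + 21855*(-1/1362) = -27215/37036 - 7285/454 = -141081435/8407172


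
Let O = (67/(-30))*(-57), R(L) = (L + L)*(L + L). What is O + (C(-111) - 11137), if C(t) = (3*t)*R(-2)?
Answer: -163377/10 ≈ -16338.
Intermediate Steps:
R(L) = 4*L² (R(L) = (2*L)*(2*L) = 4*L²)
C(t) = 48*t (C(t) = (3*t)*(4*(-2)²) = (3*t)*(4*4) = (3*t)*16 = 48*t)
O = 1273/10 (O = (67*(-1/30))*(-57) = -67/30*(-57) = 1273/10 ≈ 127.30)
O + (C(-111) - 11137) = 1273/10 + (48*(-111) - 11137) = 1273/10 + (-5328 - 11137) = 1273/10 - 16465 = -163377/10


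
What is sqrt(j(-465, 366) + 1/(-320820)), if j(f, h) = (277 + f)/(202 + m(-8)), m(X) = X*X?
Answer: I*sqrt(321694982732445)/21334530 ≈ 0.8407*I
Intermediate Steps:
m(X) = X**2
j(f, h) = 277/266 + f/266 (j(f, h) = (277 + f)/(202 + (-8)**2) = (277 + f)/(202 + 64) = (277 + f)/266 = (277 + f)*(1/266) = 277/266 + f/266)
sqrt(j(-465, 366) + 1/(-320820)) = sqrt((277/266 + (1/266)*(-465)) + 1/(-320820)) = sqrt((277/266 - 465/266) - 1/320820) = sqrt(-94/133 - 1/320820) = sqrt(-30157213/42669060) = I*sqrt(321694982732445)/21334530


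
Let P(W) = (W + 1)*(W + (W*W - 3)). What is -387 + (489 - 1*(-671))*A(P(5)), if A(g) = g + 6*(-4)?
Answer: 159693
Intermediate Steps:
P(W) = (1 + W)*(-3 + W + W**2) (P(W) = (1 + W)*(W + (W**2 - 3)) = (1 + W)*(W + (-3 + W**2)) = (1 + W)*(-3 + W + W**2))
A(g) = -24 + g (A(g) = g - 24 = -24 + g)
-387 + (489 - 1*(-671))*A(P(5)) = -387 + (489 - 1*(-671))*(-24 + (-3 + 5**3 - 2*5 + 2*5**2)) = -387 + (489 + 671)*(-24 + (-3 + 125 - 10 + 2*25)) = -387 + 1160*(-24 + (-3 + 125 - 10 + 50)) = -387 + 1160*(-24 + 162) = -387 + 1160*138 = -387 + 160080 = 159693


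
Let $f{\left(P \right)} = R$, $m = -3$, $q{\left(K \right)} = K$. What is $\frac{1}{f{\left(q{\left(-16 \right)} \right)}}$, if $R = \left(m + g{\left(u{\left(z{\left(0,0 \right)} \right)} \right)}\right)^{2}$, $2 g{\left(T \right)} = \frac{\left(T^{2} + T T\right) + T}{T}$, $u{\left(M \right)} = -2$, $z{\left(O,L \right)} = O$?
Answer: $\frac{4}{81} \approx 0.049383$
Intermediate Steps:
$g{\left(T \right)} = \frac{T + 2 T^{2}}{2 T}$ ($g{\left(T \right)} = \frac{\left(\left(T^{2} + T T\right) + T\right) \frac{1}{T}}{2} = \frac{\left(\left(T^{2} + T^{2}\right) + T\right) \frac{1}{T}}{2} = \frac{\left(2 T^{2} + T\right) \frac{1}{T}}{2} = \frac{\left(T + 2 T^{2}\right) \frac{1}{T}}{2} = \frac{\frac{1}{T} \left(T + 2 T^{2}\right)}{2} = \frac{T + 2 T^{2}}{2 T}$)
$R = \frac{81}{4}$ ($R = \left(-3 + \left(\frac{1}{2} - 2\right)\right)^{2} = \left(-3 - \frac{3}{2}\right)^{2} = \left(- \frac{9}{2}\right)^{2} = \frac{81}{4} \approx 20.25$)
$f{\left(P \right)} = \frac{81}{4}$
$\frac{1}{f{\left(q{\left(-16 \right)} \right)}} = \frac{1}{\frac{81}{4}} = \frac{4}{81}$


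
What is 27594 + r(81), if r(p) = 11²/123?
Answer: 3394183/123 ≈ 27595.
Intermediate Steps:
r(p) = 121/123 (r(p) = 121*(1/123) = 121/123)
27594 + r(81) = 27594 + 121/123 = 3394183/123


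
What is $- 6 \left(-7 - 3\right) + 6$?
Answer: $66$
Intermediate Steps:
$- 6 \left(-7 - 3\right) + 6 = \left(-6\right) \left(-10\right) + 6 = 60 + 6 = 66$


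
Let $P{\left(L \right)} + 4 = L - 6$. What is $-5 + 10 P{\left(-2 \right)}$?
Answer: $-125$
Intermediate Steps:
$P{\left(L \right)} = -10 + L$ ($P{\left(L \right)} = -4 + \left(L - 6\right) = -4 + \left(-6 + L\right) = -10 + L$)
$-5 + 10 P{\left(-2 \right)} = -5 + 10 \left(-10 - 2\right) = -5 + 10 \left(-12\right) = -5 - 120 = -125$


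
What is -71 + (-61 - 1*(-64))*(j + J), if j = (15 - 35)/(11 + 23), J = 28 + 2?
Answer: 293/17 ≈ 17.235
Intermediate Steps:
J = 30
j = -10/17 (j = -20/34 = -20*1/34 = -10/17 ≈ -0.58823)
-71 + (-61 - 1*(-64))*(j + J) = -71 + (-61 - 1*(-64))*(-10/17 + 30) = -71 + (-61 + 64)*(500/17) = -71 + 3*(500/17) = -71 + 1500/17 = 293/17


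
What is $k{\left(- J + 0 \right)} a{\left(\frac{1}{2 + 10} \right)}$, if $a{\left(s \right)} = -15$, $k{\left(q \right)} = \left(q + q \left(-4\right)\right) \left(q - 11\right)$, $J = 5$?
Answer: $3600$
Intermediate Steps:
$k{\left(q \right)} = - 3 q \left(-11 + q\right)$ ($k{\left(q \right)} = \left(q - 4 q\right) \left(-11 + q\right) = - 3 q \left(-11 + q\right)$)
$k{\left(- J + 0 \right)} a{\left(\frac{1}{2 + 10} \right)} = 3 \left(\left(-1\right) 5 + 0\right) \left(11 - \left(\left(-1\right) 5 + 0\right)\right) \left(-15\right) = 3 \left(-5 + 0\right) \left(11 - \left(-5 + 0\right)\right) \left(-15\right) = 3 \left(-5\right) \left(11 - -5\right) \left(-15\right) = 3 \left(-5\right) \left(11 + 5\right) \left(-15\right) = 3 \left(-5\right) 16 \left(-15\right) = \left(-240\right) \left(-15\right) = 3600$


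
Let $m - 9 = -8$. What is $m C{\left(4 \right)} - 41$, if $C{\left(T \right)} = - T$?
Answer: $-45$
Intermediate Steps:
$m = 1$ ($m = 9 - 8 = 1$)
$m C{\left(4 \right)} - 41 = 1 \left(\left(-1\right) 4\right) - 41 = 1 \left(-4\right) - 41 = -4 - 41 = -45$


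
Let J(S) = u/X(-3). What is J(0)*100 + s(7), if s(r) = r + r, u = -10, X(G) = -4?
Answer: 264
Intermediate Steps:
J(S) = 5/2 (J(S) = -10/(-4) = -10*(-¼) = 5/2)
s(r) = 2*r
J(0)*100 + s(7) = (5/2)*100 + 2*7 = 250 + 14 = 264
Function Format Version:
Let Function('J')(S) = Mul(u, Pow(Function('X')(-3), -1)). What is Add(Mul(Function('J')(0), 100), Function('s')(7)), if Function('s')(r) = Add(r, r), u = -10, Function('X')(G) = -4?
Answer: 264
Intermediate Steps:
Function('J')(S) = Rational(5, 2) (Function('J')(S) = Mul(-10, Pow(-4, -1)) = Mul(-10, Rational(-1, 4)) = Rational(5, 2))
Function('s')(r) = Mul(2, r)
Add(Mul(Function('J')(0), 100), Function('s')(7)) = Add(Mul(Rational(5, 2), 100), Mul(2, 7)) = Add(250, 14) = 264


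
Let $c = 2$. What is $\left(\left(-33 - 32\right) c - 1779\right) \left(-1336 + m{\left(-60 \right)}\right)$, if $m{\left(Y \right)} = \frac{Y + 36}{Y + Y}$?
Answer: $\frac{12750211}{5} \approx 2.55 \cdot 10^{6}$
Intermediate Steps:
$m{\left(Y \right)} = \frac{36 + Y}{2 Y}$
$\left(\left(-33 - 32\right) c - 1779\right) \left(-1336 + m{\left(-60 \right)}\right) = \left(\left(-33 - 32\right) 2 - 1779\right) \left(-1336 + \frac{36 - 60}{2 \left(-60\right)}\right) = \left(\left(-65\right) 2 - 1779\right) \left(-1336 + \frac{1}{2} \left(- \frac{1}{60}\right) \left(-24\right)\right) = \left(-130 - 1779\right) \left(-1336 + \frac{1}{5}\right) = \left(-1909\right) \left(- \frac{6679}{5}\right) = \frac{12750211}{5}$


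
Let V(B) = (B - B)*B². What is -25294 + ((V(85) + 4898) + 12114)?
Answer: -8282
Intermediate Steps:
V(B) = 0 (V(B) = 0*B² = 0)
-25294 + ((V(85) + 4898) + 12114) = -25294 + ((0 + 4898) + 12114) = -25294 + (4898 + 12114) = -25294 + 17012 = -8282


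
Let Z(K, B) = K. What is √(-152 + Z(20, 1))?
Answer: 2*I*√33 ≈ 11.489*I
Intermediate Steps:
√(-152 + Z(20, 1)) = √(-152 + 20) = √(-132) = 2*I*√33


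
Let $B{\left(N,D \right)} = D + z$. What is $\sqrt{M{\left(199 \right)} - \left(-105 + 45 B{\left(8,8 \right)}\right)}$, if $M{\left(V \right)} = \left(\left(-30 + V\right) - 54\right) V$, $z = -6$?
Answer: $10 \sqrt{229} \approx 151.33$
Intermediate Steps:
$B{\left(N,D \right)} = -6 + D$ ($B{\left(N,D \right)} = D - 6 = -6 + D$)
$M{\left(V \right)} = V \left(-84 + V\right)$ ($M{\left(V \right)} = \left(-84 + V\right) V = V \left(-84 + V\right)$)
$\sqrt{M{\left(199 \right)} - \left(-105 + 45 B{\left(8,8 \right)}\right)} = \sqrt{199 \left(-84 + 199\right) + \left(105 - 45 \left(-6 + 8\right)\right)} = \sqrt{199 \cdot 115 + \left(105 - 90\right)} = \sqrt{22885 + \left(105 - 90\right)} = \sqrt{22885 + 15} = \sqrt{22900} = 10 \sqrt{229}$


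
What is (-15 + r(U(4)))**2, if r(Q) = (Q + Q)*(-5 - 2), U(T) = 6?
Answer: 9801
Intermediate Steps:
r(Q) = -14*Q (r(Q) = (2*Q)*(-7) = -14*Q)
(-15 + r(U(4)))**2 = (-15 - 14*6)**2 = (-15 - 84)**2 = (-99)**2 = 9801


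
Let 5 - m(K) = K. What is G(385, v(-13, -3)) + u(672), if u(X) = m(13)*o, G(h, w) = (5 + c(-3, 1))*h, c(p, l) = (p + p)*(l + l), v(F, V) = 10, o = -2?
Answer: -2679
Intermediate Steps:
m(K) = 5 - K
c(p, l) = 4*l*p (c(p, l) = (2*p)*(2*l) = 4*l*p)
G(h, w) = -7*h (G(h, w) = (5 + 4*1*(-3))*h = (5 - 12)*h = -7*h)
u(X) = 16 (u(X) = (5 - 1*13)*(-2) = (5 - 13)*(-2) = -8*(-2) = 16)
G(385, v(-13, -3)) + u(672) = -7*385 + 16 = -2695 + 16 = -2679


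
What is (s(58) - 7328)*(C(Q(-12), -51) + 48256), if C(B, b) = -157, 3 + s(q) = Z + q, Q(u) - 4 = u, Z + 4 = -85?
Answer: -354104838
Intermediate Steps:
Z = -89 (Z = -4 - 85 = -89)
Q(u) = 4 + u
s(q) = -92 + q (s(q) = -3 + (-89 + q) = -92 + q)
(s(58) - 7328)*(C(Q(-12), -51) + 48256) = ((-92 + 58) - 7328)*(-157 + 48256) = (-34 - 7328)*48099 = -7362*48099 = -354104838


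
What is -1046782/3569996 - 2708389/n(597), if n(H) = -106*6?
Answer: 2417068035773/567629364 ≈ 4258.2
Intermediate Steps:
n(H) = -636
-1046782/3569996 - 2708389/n(597) = -1046782/3569996 - 2708389/(-636) = -1046782*1/3569996 - 2708389*(-1/636) = -523391/1784998 + 2708389/636 = 2417068035773/567629364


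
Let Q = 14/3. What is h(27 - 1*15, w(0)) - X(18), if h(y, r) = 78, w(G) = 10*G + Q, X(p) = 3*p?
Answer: 24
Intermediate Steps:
Q = 14/3 (Q = 14*(⅓) = 14/3 ≈ 4.6667)
w(G) = 14/3 + 10*G (w(G) = 10*G + 14/3 = 14/3 + 10*G)
h(27 - 1*15, w(0)) - X(18) = 78 - 3*18 = 78 - 1*54 = 78 - 54 = 24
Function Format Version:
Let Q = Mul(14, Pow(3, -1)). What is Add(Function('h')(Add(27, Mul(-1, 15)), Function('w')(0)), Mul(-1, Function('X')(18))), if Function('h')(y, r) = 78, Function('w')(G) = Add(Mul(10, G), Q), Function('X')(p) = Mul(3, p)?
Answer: 24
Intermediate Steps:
Q = Rational(14, 3) (Q = Mul(14, Rational(1, 3)) = Rational(14, 3) ≈ 4.6667)
Function('w')(G) = Add(Rational(14, 3), Mul(10, G)) (Function('w')(G) = Add(Mul(10, G), Rational(14, 3)) = Add(Rational(14, 3), Mul(10, G)))
Add(Function('h')(Add(27, Mul(-1, 15)), Function('w')(0)), Mul(-1, Function('X')(18))) = Add(78, Mul(-1, Mul(3, 18))) = Add(78, Mul(-1, 54)) = Add(78, -54) = 24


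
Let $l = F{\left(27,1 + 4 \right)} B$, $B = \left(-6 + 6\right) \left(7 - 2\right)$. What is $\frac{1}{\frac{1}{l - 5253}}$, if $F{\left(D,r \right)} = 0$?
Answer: $-5253$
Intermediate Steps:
$B = 0$ ($B = 0 \cdot 5 = 0$)
$l = 0$ ($l = 0 \cdot 0 = 0$)
$\frac{1}{\frac{1}{l - 5253}} = \frac{1}{\frac{1}{0 - 5253}} = \frac{1}{\frac{1}{-5253}} = \frac{1}{- \frac{1}{5253}} = -5253$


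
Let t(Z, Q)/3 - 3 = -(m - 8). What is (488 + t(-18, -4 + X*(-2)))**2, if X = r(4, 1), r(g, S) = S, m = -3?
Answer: 280900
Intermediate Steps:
X = 1
t(Z, Q) = 42 (t(Z, Q) = 9 + 3*(-(-3 - 8)) = 9 + 3*(-1*(-11)) = 9 + 3*11 = 9 + 33 = 42)
(488 + t(-18, -4 + X*(-2)))**2 = (488 + 42)**2 = 530**2 = 280900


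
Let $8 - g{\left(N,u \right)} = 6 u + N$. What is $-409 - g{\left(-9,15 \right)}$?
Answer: $-336$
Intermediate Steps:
$g{\left(N,u \right)} = 8 - N - 6 u$ ($g{\left(N,u \right)} = 8 - \left(6 u + N\right) = 8 - \left(N + 6 u\right) = 8 - N - 6 u$)
$-409 - g{\left(-9,15 \right)} = -409 - \left(8 - -9 - 90\right) = -409 - \left(8 + 9 - 90\right) = -409 - -73 = -409 + 73 = -336$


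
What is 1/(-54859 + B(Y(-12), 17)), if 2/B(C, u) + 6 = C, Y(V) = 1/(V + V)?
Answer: -145/7954603 ≈ -1.8228e-5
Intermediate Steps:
Y(V) = 1/(2*V)
B(C, u) = 2/(-6 + C)
1/(-54859 + B(Y(-12), 17)) = 1/(-54859 + 2/(-6 + (½)/(-12))) = 1/(-54859 + 2/(-6 + (½)*(-1/12))) = 1/(-54859 + 2/(-6 - 1/24)) = 1/(-54859 + 2/(-145/24)) = 1/(-54859 + 2*(-24/145)) = 1/(-54859 - 48/145) = 1/(-7954603/145) = -145/7954603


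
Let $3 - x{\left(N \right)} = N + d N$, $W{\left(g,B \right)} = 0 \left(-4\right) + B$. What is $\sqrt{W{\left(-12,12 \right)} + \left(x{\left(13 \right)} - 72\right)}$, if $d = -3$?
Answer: $i \sqrt{31} \approx 5.5678 i$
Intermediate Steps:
$W{\left(g,B \right)} = B$ ($W{\left(g,B \right)} = 0 + B = B$)
$x{\left(N \right)} = 3 + 2 N$ ($x{\left(N \right)} = 3 - \left(N - 3 N\right) = 3 - - 2 N = 3 + 2 N$)
$\sqrt{W{\left(-12,12 \right)} + \left(x{\left(13 \right)} - 72\right)} = \sqrt{12 + \left(\left(3 + 2 \cdot 13\right) - 72\right)} = \sqrt{12 + \left(\left(3 + 26\right) - 72\right)} = \sqrt{12 + \left(29 - 72\right)} = \sqrt{12 - 43} = \sqrt{-31} = i \sqrt{31}$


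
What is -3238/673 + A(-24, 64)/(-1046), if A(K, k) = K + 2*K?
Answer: -1669246/351979 ≈ -4.7425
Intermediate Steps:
A(K, k) = 3*K
-3238/673 + A(-24, 64)/(-1046) = -3238/673 + (3*(-24))/(-1046) = -3238*1/673 - 72*(-1/1046) = -3238/673 + 36/523 = -1669246/351979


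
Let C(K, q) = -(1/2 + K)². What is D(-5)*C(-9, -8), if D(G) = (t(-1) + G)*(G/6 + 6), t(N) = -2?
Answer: 62713/24 ≈ 2613.0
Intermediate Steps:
C(K, q) = -(½ + K)² (C(K, q) = -(1*(½) + K)² = -(½ + K)²)
D(G) = (-2 + G)*(6 + G/6) (D(G) = (-2 + G)*(G/6 + 6) = (-2 + G)*(6 + G/6))
D(-5)*C(-9, -8) = (-12 + (⅙)*(-5)² + (17/3)*(-5))*(-(1 + 2*(-9))²/4) = (-12 + (⅙)*25 - 85/3)*(-(1 - 18)²/4) = (-12 + 25/6 - 85/3)*(-¼*(-17)²) = -(-217)*289/24 = -217/6*(-289/4) = 62713/24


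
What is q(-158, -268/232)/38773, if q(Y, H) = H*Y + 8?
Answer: 5525/1124417 ≈ 0.0049137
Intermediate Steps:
q(Y, H) = 8 + H*Y
q(-158, -268/232)/38773 = (8 - 268/232*(-158))/38773 = (8 - 268*1/232*(-158))*(1/38773) = (8 - 67/58*(-158))*(1/38773) = (8 + 5293/29)*(1/38773) = (5525/29)*(1/38773) = 5525/1124417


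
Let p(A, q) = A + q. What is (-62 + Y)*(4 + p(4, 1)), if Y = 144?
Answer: 738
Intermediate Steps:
(-62 + Y)*(4 + p(4, 1)) = (-62 + 144)*(4 + (4 + 1)) = 82*(4 + 5) = 82*9 = 738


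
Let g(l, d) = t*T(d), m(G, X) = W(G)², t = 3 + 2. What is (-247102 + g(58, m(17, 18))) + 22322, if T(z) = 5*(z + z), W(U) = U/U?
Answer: -224730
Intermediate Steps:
W(U) = 1
T(z) = 10*z (T(z) = 5*(2*z) = 10*z)
t = 5
m(G, X) = 1 (m(G, X) = 1² = 1)
g(l, d) = 50*d (g(l, d) = 5*(10*d) = 50*d)
(-247102 + g(58, m(17, 18))) + 22322 = (-247102 + 50*1) + 22322 = (-247102 + 50) + 22322 = -247052 + 22322 = -224730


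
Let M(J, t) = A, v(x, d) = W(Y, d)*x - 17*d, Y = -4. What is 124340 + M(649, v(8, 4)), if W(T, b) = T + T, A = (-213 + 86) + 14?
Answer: 124227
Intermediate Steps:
A = -113 (A = -127 + 14 = -113)
W(T, b) = 2*T
v(x, d) = -17*d - 8*x (v(x, d) = (2*(-4))*x - 17*d = -8*x - 17*d = -17*d - 8*x)
M(J, t) = -113
124340 + M(649, v(8, 4)) = 124340 - 113 = 124227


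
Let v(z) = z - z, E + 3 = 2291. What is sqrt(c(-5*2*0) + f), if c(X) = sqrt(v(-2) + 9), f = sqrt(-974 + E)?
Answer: sqrt(3 + 3*sqrt(146)) ≈ 6.2649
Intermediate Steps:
E = 2288 (E = -3 + 2291 = 2288)
v(z) = 0
f = 3*sqrt(146) (f = sqrt(-974 + 2288) = sqrt(1314) = 3*sqrt(146) ≈ 36.249)
c(X) = 3 (c(X) = sqrt(0 + 9) = sqrt(9) = 3)
sqrt(c(-5*2*0) + f) = sqrt(3 + 3*sqrt(146))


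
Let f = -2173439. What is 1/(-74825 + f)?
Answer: -1/2248264 ≈ -4.4479e-7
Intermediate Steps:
1/(-74825 + f) = 1/(-74825 - 2173439) = 1/(-2248264) = -1/2248264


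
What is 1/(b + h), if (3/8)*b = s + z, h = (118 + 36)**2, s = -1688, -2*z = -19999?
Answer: 1/45880 ≈ 2.1796e-5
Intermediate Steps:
z = 19999/2 (z = -1/2*(-19999) = 19999/2 ≈ 9999.5)
h = 23716 (h = 154**2 = 23716)
b = 22164 (b = 8*(-1688 + 19999/2)/3 = (8/3)*(16623/2) = 22164)
1/(b + h) = 1/(22164 + 23716) = 1/45880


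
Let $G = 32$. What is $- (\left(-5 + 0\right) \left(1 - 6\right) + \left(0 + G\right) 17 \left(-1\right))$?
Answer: $519$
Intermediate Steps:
$- (\left(-5 + 0\right) \left(1 - 6\right) + \left(0 + G\right) 17 \left(-1\right)) = - (\left(-5 + 0\right) \left(1 - 6\right) + \left(0 + 32\right) 17 \left(-1\right)) = - (\left(-5\right) \left(-5\right) + 32 \left(-17\right)) = - (25 - 544) = \left(-1\right) \left(-519\right) = 519$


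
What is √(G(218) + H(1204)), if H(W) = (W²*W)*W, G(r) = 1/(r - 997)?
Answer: √1275207513844745717/779 ≈ 1.4496e+6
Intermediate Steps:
G(r) = 1/(-997 + r)
H(W) = W⁴ (H(W) = W³*W = W⁴)
√(G(218) + H(1204)) = √(1/(-997 + 218) + 1204⁴) = √(1/(-779) + 2101386547456) = √(-1/779 + 2101386547456) = √(1636980120468223/779) = √1275207513844745717/779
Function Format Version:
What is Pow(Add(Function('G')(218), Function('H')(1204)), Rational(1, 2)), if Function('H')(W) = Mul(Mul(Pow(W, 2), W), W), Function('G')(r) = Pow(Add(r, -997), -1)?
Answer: Mul(Rational(1, 779), Pow(1275207513844745717, Rational(1, 2))) ≈ 1.4496e+6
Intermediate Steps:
Function('G')(r) = Pow(Add(-997, r), -1)
Function('H')(W) = Pow(W, 4) (Function('H')(W) = Mul(Pow(W, 3), W) = Pow(W, 4))
Pow(Add(Function('G')(218), Function('H')(1204)), Rational(1, 2)) = Pow(Add(Pow(Add(-997, 218), -1), Pow(1204, 4)), Rational(1, 2)) = Pow(Add(Pow(-779, -1), 2101386547456), Rational(1, 2)) = Pow(Add(Rational(-1, 779), 2101386547456), Rational(1, 2)) = Pow(Rational(1636980120468223, 779), Rational(1, 2)) = Mul(Rational(1, 779), Pow(1275207513844745717, Rational(1, 2)))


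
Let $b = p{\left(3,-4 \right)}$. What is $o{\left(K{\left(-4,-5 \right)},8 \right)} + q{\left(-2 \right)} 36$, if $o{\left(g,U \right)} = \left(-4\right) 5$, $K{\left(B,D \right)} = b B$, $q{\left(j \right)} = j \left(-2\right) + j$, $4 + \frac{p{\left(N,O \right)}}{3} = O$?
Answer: $52$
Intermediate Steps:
$p{\left(N,O \right)} = -12 + 3 O$
$b = -24$ ($b = -12 + 3 \left(-4\right) = -12 - 12 = -24$)
$q{\left(j \right)} = - j$ ($q{\left(j \right)} = - 2 j + j = - j$)
$K{\left(B,D \right)} = - 24 B$
$o{\left(g,U \right)} = -20$
$o{\left(K{\left(-4,-5 \right)},8 \right)} + q{\left(-2 \right)} 36 = -20 + \left(-1\right) \left(-2\right) 36 = -20 + 2 \cdot 36 = -20 + 72 = 52$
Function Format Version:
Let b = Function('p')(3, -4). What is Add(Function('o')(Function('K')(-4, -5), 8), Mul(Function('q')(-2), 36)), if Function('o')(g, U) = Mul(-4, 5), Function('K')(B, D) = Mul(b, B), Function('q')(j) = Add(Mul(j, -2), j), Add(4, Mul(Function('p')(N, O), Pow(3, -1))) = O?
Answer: 52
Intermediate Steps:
Function('p')(N, O) = Add(-12, Mul(3, O))
b = -24 (b = Add(-12, Mul(3, -4)) = Add(-12, -12) = -24)
Function('q')(j) = Mul(-1, j) (Function('q')(j) = Add(Mul(-2, j), j) = Mul(-1, j))
Function('K')(B, D) = Mul(-24, B)
Function('o')(g, U) = -20
Add(Function('o')(Function('K')(-4, -5), 8), Mul(Function('q')(-2), 36)) = Add(-20, Mul(Mul(-1, -2), 36)) = Add(-20, Mul(2, 36)) = Add(-20, 72) = 52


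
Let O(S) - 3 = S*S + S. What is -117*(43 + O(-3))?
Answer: -6084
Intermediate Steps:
O(S) = 3 + S + S² (O(S) = 3 + (S*S + S) = 3 + (S² + S) = 3 + (S + S²) = 3 + S + S²)
-117*(43 + O(-3)) = -117*(43 + (3 - 3 + (-3)²)) = -117*(43 + (3 - 3 + 9)) = -117*(43 + 9) = -117*52 = -6084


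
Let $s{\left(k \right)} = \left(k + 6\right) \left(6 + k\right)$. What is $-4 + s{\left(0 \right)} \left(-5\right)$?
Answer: $-184$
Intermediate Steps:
$s{\left(k \right)} = \left(6 + k\right)^{2}$ ($s{\left(k \right)} = \left(6 + k\right) \left(6 + k\right) = \left(6 + k\right)^{2}$)
$-4 + s{\left(0 \right)} \left(-5\right) = -4 + \left(6 + 0\right)^{2} \left(-5\right) = -4 + 6^{2} \left(-5\right) = -4 + 36 \left(-5\right) = -4 - 180 = -184$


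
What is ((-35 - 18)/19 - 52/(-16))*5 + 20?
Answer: 1695/76 ≈ 22.303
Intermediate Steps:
((-35 - 18)/19 - 52/(-16))*5 + 20 = (-53*1/19 - 52*(-1/16))*5 + 20 = (-53/19 + 13/4)*5 + 20 = (35/76)*5 + 20 = 175/76 + 20 = 1695/76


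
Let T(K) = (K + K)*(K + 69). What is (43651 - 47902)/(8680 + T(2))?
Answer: -1417/2988 ≈ -0.47423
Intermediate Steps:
T(K) = 2*K*(69 + K) (T(K) = (2*K)*(69 + K) = 2*K*(69 + K))
(43651 - 47902)/(8680 + T(2)) = (43651 - 47902)/(8680 + 2*2*(69 + 2)) = -4251/(8680 + 2*2*71) = -4251/(8680 + 284) = -4251/8964 = -4251*1/8964 = -1417/2988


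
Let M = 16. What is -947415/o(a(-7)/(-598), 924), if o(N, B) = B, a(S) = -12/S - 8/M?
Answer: -45115/44 ≈ -1025.3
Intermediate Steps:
a(S) = -½ - 12/S (a(S) = -12/S - 8/16 = -12/S - 8*1/16 = -12/S - ½ = -½ - 12/S)
-947415/o(a(-7)/(-598), 924) = -947415/924 = -947415*1/924 = -45115/44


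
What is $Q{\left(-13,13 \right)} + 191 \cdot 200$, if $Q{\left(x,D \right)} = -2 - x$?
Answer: $38211$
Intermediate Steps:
$Q{\left(-13,13 \right)} + 191 \cdot 200 = \left(-2 - -13\right) + 191 \cdot 200 = \left(-2 + 13\right) + 38200 = 11 + 38200 = 38211$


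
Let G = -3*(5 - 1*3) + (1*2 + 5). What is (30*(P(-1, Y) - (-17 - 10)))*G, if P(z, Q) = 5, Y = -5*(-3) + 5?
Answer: 960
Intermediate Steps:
Y = 20 (Y = 15 + 5 = 20)
G = 1 (G = -3*(5 - 3) + (2 + 5) = -3*2 + 7 = -6 + 7 = 1)
(30*(P(-1, Y) - (-17 - 10)))*G = (30*(5 - (-17 - 10)))*1 = (30*(5 - 1*(-27)))*1 = (30*(5 + 27))*1 = (30*32)*1 = 960*1 = 960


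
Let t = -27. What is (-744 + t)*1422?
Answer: -1096362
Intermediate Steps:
(-744 + t)*1422 = (-744 - 27)*1422 = -771*1422 = -1096362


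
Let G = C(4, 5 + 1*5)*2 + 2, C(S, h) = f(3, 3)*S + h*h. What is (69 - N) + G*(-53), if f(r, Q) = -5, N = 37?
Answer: -8554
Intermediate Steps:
C(S, h) = h² - 5*S (C(S, h) = -5*S + h*h = -5*S + h² = h² - 5*S)
G = 162 (G = ((5 + 1*5)² - 5*4)*2 + 2 = ((5 + 5)² - 20)*2 + 2 = (10² - 20)*2 + 2 = (100 - 20)*2 + 2 = 80*2 + 2 = 160 + 2 = 162)
(69 - N) + G*(-53) = (69 - 1*37) + 162*(-53) = (69 - 37) - 8586 = 32 - 8586 = -8554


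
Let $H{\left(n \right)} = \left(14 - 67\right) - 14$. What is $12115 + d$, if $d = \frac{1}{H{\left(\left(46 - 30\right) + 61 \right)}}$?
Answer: $\frac{811704}{67} \approx 12115.0$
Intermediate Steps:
$H{\left(n \right)} = -67$ ($H{\left(n \right)} = -53 - 14 = -67$)
$d = - \frac{1}{67}$ ($d = \frac{1}{-67} = - \frac{1}{67} \approx -0.014925$)
$12115 + d = 12115 - \frac{1}{67} = \frac{811704}{67}$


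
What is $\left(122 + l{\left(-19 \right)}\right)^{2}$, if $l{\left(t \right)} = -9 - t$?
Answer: $17424$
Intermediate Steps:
$\left(122 + l{\left(-19 \right)}\right)^{2} = \left(122 - -10\right)^{2} = \left(122 + \left(-9 + 19\right)\right)^{2} = \left(122 + 10\right)^{2} = 132^{2} = 17424$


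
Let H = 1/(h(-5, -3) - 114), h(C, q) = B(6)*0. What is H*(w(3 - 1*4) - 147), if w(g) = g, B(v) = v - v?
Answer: 74/57 ≈ 1.2982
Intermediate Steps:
B(v) = 0
h(C, q) = 0 (h(C, q) = 0*0 = 0)
H = -1/114 (H = 1/(0 - 114) = 1/(-114) = -1/114 ≈ -0.0087719)
H*(w(3 - 1*4) - 147) = -((3 - 1*4) - 147)/114 = -((3 - 4) - 147)/114 = -(-1 - 147)/114 = -1/114*(-148) = 74/57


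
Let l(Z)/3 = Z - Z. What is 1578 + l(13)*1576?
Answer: 1578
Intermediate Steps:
l(Z) = 0 (l(Z) = 3*(Z - Z) = 3*0 = 0)
1578 + l(13)*1576 = 1578 + 0*1576 = 1578 + 0 = 1578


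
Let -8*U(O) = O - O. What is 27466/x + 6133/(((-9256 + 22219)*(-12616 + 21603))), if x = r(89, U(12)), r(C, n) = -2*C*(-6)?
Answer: 533292304865/20736729618 ≈ 25.717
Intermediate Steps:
U(O) = 0 (U(O) = -(O - O)/8 = -⅛*0 = 0)
r(C, n) = 12*C
x = 1068 (x = 12*89 = 1068)
27466/x + 6133/(((-9256 + 22219)*(-12616 + 21603))) = 27466/1068 + 6133/(((-9256 + 22219)*(-12616 + 21603))) = 27466*(1/1068) + 6133/((12963*8987)) = 13733/534 + 6133/116498481 = 533292304865/20736729618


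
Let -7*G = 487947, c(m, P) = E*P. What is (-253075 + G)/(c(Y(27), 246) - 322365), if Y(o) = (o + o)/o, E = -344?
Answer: 2259472/2848923 ≈ 0.79310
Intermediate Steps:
Y(o) = 2 (Y(o) = (2*o)/o = 2)
c(m, P) = -344*P
G = -487947/7 (G = -1/7*487947 = -487947/7 ≈ -69707.)
(-253075 + G)/(c(Y(27), 246) - 322365) = (-253075 - 487947/7)/(-344*246 - 322365) = -2259472/(7*(-84624 - 322365)) = -2259472/7/(-406989) = -2259472/7*(-1/406989) = 2259472/2848923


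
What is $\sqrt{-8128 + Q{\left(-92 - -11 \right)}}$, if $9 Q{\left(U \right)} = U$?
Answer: $i \sqrt{8137} \approx 90.205 i$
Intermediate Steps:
$Q{\left(U \right)} = \frac{U}{9}$
$\sqrt{-8128 + Q{\left(-92 - -11 \right)}} = \sqrt{-8128 + \frac{-92 - -11}{9}} = \sqrt{-8128 + \frac{-92 + 11}{9}} = \sqrt{-8128 + \frac{1}{9} \left(-81\right)} = \sqrt{-8128 - 9} = \sqrt{-8137} = i \sqrt{8137}$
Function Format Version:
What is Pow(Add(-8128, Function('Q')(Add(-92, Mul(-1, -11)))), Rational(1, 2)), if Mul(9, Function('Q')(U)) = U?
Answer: Mul(I, Pow(8137, Rational(1, 2))) ≈ Mul(90.205, I)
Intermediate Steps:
Function('Q')(U) = Mul(Rational(1, 9), U)
Pow(Add(-8128, Function('Q')(Add(-92, Mul(-1, -11)))), Rational(1, 2)) = Pow(Add(-8128, Mul(Rational(1, 9), Add(-92, Mul(-1, -11)))), Rational(1, 2)) = Pow(Add(-8128, Mul(Rational(1, 9), Add(-92, 11))), Rational(1, 2)) = Pow(Add(-8128, Mul(Rational(1, 9), -81)), Rational(1, 2)) = Pow(Add(-8128, -9), Rational(1, 2)) = Pow(-8137, Rational(1, 2)) = Mul(I, Pow(8137, Rational(1, 2)))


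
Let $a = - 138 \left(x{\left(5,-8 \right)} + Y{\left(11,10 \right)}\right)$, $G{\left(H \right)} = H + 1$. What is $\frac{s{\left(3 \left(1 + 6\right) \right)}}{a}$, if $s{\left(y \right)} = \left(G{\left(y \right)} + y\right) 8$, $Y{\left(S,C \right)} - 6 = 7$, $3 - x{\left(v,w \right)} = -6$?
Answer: $- \frac{86}{759} \approx -0.11331$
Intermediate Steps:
$G{\left(H \right)} = 1 + H$
$x{\left(v,w \right)} = 9$ ($x{\left(v,w \right)} = 3 - -6 = 3 + 6 = 9$)
$Y{\left(S,C \right)} = 13$ ($Y{\left(S,C \right)} = 6 + 7 = 13$)
$s{\left(y \right)} = 8 + 16 y$ ($s{\left(y \right)} = \left(\left(1 + y\right) + y\right) 8 = \left(1 + 2 y\right) 8 = 8 + 16 y$)
$a = -3036$ ($a = - 138 \left(9 + 13\right) = \left(-138\right) 22 = -3036$)
$\frac{s{\left(3 \left(1 + 6\right) \right)}}{a} = \frac{8 + 16 \cdot 3 \left(1 + 6\right)}{-3036} = \left(8 + 16 \cdot 3 \cdot 7\right) \left(- \frac{1}{3036}\right) = \left(8 + 16 \cdot 21\right) \left(- \frac{1}{3036}\right) = \left(8 + 336\right) \left(- \frac{1}{3036}\right) = 344 \left(- \frac{1}{3036}\right) = - \frac{86}{759}$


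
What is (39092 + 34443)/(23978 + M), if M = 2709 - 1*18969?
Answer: 73535/7718 ≈ 9.5277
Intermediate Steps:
M = -16260 (M = 2709 - 18969 = -16260)
(39092 + 34443)/(23978 + M) = (39092 + 34443)/(23978 - 16260) = 73535/7718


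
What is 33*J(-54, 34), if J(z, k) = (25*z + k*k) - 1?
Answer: -6435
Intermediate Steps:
J(z, k) = -1 + k² + 25*z (J(z, k) = (25*z + k²) - 1 = (k² + 25*z) - 1 = -1 + k² + 25*z)
33*J(-54, 34) = 33*(-1 + 34² + 25*(-54)) = 33*(-1 + 1156 - 1350) = 33*(-195) = -6435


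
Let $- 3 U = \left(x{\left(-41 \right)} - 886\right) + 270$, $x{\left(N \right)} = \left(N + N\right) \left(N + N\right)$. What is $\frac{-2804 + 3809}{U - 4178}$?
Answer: $- \frac{1005}{6214} \approx -0.16173$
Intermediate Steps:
$x{\left(N \right)} = 4 N^{2}$ ($x{\left(N \right)} = 2 N 2 N = 4 N^{2}$)
$U = -2036$ ($U = - \frac{\left(4 \left(-41\right)^{2} - 886\right) + 270}{3} = - \frac{\left(4 \cdot 1681 - 886\right) + 270}{3} = - \frac{\left(6724 - 886\right) + 270}{3} = - \frac{5838 + 270}{3} = \left(- \frac{1}{3}\right) 6108 = -2036$)
$\frac{-2804 + 3809}{U - 4178} = \frac{-2804 + 3809}{-2036 - 4178} = \frac{1005}{-6214} = 1005 \left(- \frac{1}{6214}\right) = - \frac{1005}{6214}$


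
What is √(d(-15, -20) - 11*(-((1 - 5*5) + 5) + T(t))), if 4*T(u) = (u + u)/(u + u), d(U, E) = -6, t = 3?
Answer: I*√871/2 ≈ 14.756*I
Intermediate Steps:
T(u) = ¼ (T(u) = ((u + u)/(u + u))/4 = ((2*u)/((2*u)))/4 = ((2*u)*(1/(2*u)))/4 = (¼)*1 = ¼)
√(d(-15, -20) - 11*(-((1 - 5*5) + 5) + T(t))) = √(-6 - 11*(-((1 - 5*5) + 5) + ¼)) = √(-6 - 11*(-((1 - 25) + 5) + ¼)) = √(-6 - 11*(-(-24 + 5) + ¼)) = √(-6 - 11*(-1*(-19) + ¼)) = √(-6 - 11*(19 + ¼)) = √(-6 - 11*77/4) = √(-6 - 847/4) = √(-871/4) = I*√871/2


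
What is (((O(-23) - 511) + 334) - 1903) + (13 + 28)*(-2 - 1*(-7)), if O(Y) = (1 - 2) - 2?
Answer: -1878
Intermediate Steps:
O(Y) = -3 (O(Y) = -1 - 2 = -3)
(((O(-23) - 511) + 334) - 1903) + (13 + 28)*(-2 - 1*(-7)) = (((-3 - 511) + 334) - 1903) + (13 + 28)*(-2 - 1*(-7)) = ((-514 + 334) - 1903) + 41*(-2 + 7) = (-180 - 1903) + 41*5 = -2083 + 205 = -1878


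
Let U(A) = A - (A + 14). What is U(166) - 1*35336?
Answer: -35350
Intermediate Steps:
U(A) = -14 (U(A) = A - (14 + A) = A + (-14 - A) = -14)
U(166) - 1*35336 = -14 - 1*35336 = -14 - 35336 = -35350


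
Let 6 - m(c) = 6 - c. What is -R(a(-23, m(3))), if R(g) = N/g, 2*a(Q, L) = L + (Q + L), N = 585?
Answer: 1170/17 ≈ 68.823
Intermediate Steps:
m(c) = c (m(c) = 6 - (6 - c) = 6 + (-6 + c) = c)
a(Q, L) = L + Q/2 (a(Q, L) = (L + (Q + L))/2 = (L + (L + Q))/2 = (Q + 2*L)/2 = L + Q/2)
R(g) = 585/g
-R(a(-23, m(3))) = -585/(3 + (1/2)*(-23)) = -585/(3 - 23/2) = -585/(-17/2) = -585*(-2)/17 = -1*(-1170/17) = 1170/17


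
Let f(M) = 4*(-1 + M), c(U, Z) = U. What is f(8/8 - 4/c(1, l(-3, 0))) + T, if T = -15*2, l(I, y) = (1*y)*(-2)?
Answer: -46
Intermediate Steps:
l(I, y) = -2*y (l(I, y) = y*(-2) = -2*y)
f(M) = -4 + 4*M
T = -30
f(8/8 - 4/c(1, l(-3, 0))) + T = (-4 + 4*(8/8 - 4/1)) - 30 = (-4 + 4*(8*(⅛) - 4*1)) - 30 = (-4 + 4*(1 - 4)) - 30 = (-4 + 4*(-3)) - 30 = (-4 - 12) - 30 = -16 - 30 = -46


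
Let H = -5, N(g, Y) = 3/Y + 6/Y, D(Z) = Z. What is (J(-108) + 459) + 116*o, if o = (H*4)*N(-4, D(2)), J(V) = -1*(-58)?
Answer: -9923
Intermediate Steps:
N(g, Y) = 9/Y
J(V) = 58
o = -90 (o = (-5*4)*(9/2) = -180/2 = -20*9/2 = -90)
(J(-108) + 459) + 116*o = (58 + 459) + 116*(-90) = 517 - 10440 = -9923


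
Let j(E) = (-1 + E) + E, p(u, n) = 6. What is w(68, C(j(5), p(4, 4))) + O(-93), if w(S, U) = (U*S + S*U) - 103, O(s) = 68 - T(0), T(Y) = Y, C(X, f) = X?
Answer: 1189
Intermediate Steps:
j(E) = -1 + 2*E
O(s) = 68 (O(s) = 68 - 1*0 = 68 + 0 = 68)
w(S, U) = -103 + 2*S*U (w(S, U) = (S*U + S*U) - 103 = 2*S*U - 103 = -103 + 2*S*U)
w(68, C(j(5), p(4, 4))) + O(-93) = (-103 + 2*68*(-1 + 2*5)) + 68 = (-103 + 2*68*(-1 + 10)) + 68 = (-103 + 2*68*9) + 68 = (-103 + 1224) + 68 = 1121 + 68 = 1189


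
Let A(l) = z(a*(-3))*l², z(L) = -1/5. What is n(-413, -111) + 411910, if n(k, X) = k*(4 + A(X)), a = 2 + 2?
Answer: 7139863/5 ≈ 1.4280e+6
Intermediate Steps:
a = 4
z(L) = -⅕ (z(L) = -1*⅕ = -⅕)
A(l) = -l²/5
n(k, X) = k*(4 - X²/5)
n(-413, -111) + 411910 = (⅕)*(-413)*(20 - 1*(-111)²) + 411910 = (⅕)*(-413)*(20 - 1*12321) + 411910 = (⅕)*(-413)*(20 - 12321) + 411910 = (⅕)*(-413)*(-12301) + 411910 = 5080313/5 + 411910 = 7139863/5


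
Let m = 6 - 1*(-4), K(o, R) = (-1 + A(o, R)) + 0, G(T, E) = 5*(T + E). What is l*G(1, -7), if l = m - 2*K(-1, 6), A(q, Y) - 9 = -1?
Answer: 120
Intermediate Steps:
A(q, Y) = 8 (A(q, Y) = 9 - 1 = 8)
G(T, E) = 5*E + 5*T (G(T, E) = 5*(E + T) = 5*E + 5*T)
K(o, R) = 7 (K(o, R) = (-1 + 8) + 0 = 7 + 0 = 7)
m = 10 (m = 6 + 4 = 10)
l = -4 (l = 10 - 2*7 = 10 - 14 = -4)
l*G(1, -7) = -4*(5*(-7) + 5*1) = -4*(-35 + 5) = -4*(-30) = 120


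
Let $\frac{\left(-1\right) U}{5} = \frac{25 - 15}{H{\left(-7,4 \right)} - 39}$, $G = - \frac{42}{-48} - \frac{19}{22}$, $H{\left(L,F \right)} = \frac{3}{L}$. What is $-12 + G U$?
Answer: $- \frac{145553}{12144} \approx -11.986$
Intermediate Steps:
$G = \frac{1}{88}$ ($G = \left(-42\right) \left(- \frac{1}{48}\right) - \frac{19}{22} = \frac{7}{8} - \frac{19}{22} = \frac{1}{88} \approx 0.011364$)
$U = \frac{175}{138}$ ($U = - 5 \frac{25 - 15}{\frac{3}{-7} - 39} = - 5 \frac{10}{3 \left(- \frac{1}{7}\right) - 39} = - 5 \frac{10}{- \frac{3}{7} - 39} = - 5 \frac{10}{- \frac{276}{7}} = - 5 \cdot 10 \left(- \frac{7}{276}\right) = \left(-5\right) \left(- \frac{35}{138}\right) = \frac{175}{138} \approx 1.2681$)
$-12 + G U = -12 + \frac{1}{88} \cdot \frac{175}{138} = -12 + \frac{175}{12144} = - \frac{145553}{12144}$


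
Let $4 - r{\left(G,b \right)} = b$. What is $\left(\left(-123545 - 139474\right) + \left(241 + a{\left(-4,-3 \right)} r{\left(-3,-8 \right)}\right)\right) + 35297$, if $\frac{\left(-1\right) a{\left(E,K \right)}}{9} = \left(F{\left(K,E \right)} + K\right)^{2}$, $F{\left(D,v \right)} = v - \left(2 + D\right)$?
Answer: $-231369$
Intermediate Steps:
$r{\left(G,b \right)} = 4 - b$
$F{\left(D,v \right)} = -2 + v - D$
$a{\left(E,K \right)} = - 9 \left(-2 + E\right)^{2}$ ($a{\left(E,K \right)} = - 9 \left(\left(-2 + E - K\right) + K\right)^{2} = - 9 \left(-2 + E\right)^{2}$)
$\left(\left(-123545 - 139474\right) + \left(241 + a{\left(-4,-3 \right)} r{\left(-3,-8 \right)}\right)\right) + 35297 = \left(\left(-123545 - 139474\right) + \left(241 + - 9 \left(-2 - 4\right)^{2} \left(4 - -8\right)\right)\right) + 35297 = \left(-263019 + \left(241 + - 9 \left(-6\right)^{2} \left(4 + 8\right)\right)\right) + 35297 = \left(-263019 + \left(241 + \left(-9\right) 36 \cdot 12\right)\right) + 35297 = \left(-263019 + \left(241 - 3888\right)\right) + 35297 = \left(-263019 - 3647\right) + 35297 = -266666 + 35297 = -231369$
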